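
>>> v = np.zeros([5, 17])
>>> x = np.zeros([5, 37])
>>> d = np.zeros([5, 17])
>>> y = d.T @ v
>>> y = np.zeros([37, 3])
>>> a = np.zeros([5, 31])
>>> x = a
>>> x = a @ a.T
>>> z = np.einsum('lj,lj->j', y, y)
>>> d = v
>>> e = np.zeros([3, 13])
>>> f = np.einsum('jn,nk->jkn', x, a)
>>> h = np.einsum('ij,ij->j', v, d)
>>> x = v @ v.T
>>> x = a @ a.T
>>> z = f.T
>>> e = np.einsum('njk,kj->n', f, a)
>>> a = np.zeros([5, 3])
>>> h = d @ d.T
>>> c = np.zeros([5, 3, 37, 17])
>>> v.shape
(5, 17)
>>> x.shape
(5, 5)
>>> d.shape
(5, 17)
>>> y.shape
(37, 3)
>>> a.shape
(5, 3)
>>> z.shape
(5, 31, 5)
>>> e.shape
(5,)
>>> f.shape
(5, 31, 5)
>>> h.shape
(5, 5)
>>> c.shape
(5, 3, 37, 17)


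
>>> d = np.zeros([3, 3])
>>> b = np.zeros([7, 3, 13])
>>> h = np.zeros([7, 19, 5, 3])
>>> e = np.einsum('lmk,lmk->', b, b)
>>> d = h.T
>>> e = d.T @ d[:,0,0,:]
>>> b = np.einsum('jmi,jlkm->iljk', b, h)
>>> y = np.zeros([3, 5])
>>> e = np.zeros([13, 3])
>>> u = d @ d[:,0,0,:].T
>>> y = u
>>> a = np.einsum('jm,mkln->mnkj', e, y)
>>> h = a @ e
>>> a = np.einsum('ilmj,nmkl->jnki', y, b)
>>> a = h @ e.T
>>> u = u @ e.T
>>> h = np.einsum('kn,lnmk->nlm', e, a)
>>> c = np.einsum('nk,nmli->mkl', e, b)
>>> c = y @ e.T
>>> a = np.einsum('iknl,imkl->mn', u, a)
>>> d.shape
(3, 5, 19, 7)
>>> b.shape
(13, 19, 7, 5)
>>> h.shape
(3, 3, 5)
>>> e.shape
(13, 3)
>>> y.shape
(3, 5, 19, 3)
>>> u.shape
(3, 5, 19, 13)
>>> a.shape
(3, 19)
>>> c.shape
(3, 5, 19, 13)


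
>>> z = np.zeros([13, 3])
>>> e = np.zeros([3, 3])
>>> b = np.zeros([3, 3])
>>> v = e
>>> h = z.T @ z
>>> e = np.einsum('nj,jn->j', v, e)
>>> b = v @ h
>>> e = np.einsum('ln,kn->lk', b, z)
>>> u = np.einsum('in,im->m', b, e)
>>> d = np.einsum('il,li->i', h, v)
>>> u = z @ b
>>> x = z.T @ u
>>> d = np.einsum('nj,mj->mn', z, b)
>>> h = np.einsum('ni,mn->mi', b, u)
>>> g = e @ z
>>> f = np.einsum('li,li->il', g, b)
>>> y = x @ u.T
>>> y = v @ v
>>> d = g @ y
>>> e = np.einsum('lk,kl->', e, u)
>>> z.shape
(13, 3)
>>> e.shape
()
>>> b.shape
(3, 3)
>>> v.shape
(3, 3)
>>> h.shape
(13, 3)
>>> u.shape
(13, 3)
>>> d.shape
(3, 3)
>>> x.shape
(3, 3)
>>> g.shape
(3, 3)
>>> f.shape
(3, 3)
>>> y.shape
(3, 3)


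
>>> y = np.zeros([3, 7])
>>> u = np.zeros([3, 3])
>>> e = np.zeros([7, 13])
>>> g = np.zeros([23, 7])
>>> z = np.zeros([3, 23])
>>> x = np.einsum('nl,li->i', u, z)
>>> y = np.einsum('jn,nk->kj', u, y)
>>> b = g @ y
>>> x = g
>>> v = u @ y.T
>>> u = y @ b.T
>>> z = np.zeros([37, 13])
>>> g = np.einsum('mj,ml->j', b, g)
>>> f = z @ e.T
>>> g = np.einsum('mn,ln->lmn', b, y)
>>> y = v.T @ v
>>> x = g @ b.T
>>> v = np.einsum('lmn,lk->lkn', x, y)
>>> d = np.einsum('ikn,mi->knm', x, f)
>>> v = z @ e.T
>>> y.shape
(7, 7)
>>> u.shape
(7, 23)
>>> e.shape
(7, 13)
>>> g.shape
(7, 23, 3)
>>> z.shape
(37, 13)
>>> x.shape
(7, 23, 23)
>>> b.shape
(23, 3)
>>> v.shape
(37, 7)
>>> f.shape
(37, 7)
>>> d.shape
(23, 23, 37)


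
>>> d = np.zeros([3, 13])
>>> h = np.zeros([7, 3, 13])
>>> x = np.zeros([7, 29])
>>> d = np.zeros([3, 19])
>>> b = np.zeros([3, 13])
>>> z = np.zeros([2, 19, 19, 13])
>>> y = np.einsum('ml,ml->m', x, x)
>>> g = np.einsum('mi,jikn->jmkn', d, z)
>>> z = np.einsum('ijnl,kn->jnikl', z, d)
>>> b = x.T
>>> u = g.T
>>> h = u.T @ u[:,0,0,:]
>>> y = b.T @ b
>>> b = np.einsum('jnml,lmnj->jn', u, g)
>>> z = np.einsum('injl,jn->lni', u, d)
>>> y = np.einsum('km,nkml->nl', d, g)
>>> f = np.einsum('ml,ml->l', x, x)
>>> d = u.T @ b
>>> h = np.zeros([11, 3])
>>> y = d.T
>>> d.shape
(2, 3, 19, 19)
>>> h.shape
(11, 3)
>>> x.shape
(7, 29)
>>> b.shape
(13, 19)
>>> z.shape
(2, 19, 13)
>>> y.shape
(19, 19, 3, 2)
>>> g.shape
(2, 3, 19, 13)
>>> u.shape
(13, 19, 3, 2)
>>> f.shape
(29,)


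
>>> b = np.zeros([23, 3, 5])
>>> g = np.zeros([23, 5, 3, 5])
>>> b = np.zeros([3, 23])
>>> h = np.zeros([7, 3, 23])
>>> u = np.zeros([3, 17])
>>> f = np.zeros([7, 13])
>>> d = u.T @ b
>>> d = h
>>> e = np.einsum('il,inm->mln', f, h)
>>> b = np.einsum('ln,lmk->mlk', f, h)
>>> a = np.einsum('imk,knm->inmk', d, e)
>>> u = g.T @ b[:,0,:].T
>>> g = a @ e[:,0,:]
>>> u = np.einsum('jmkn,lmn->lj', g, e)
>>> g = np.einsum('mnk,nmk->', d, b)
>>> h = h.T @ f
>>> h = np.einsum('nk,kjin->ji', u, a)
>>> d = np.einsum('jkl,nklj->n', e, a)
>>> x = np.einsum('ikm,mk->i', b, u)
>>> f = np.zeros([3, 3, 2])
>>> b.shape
(3, 7, 23)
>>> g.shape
()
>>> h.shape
(13, 3)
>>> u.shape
(23, 7)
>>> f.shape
(3, 3, 2)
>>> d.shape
(7,)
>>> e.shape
(23, 13, 3)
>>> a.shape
(7, 13, 3, 23)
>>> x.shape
(3,)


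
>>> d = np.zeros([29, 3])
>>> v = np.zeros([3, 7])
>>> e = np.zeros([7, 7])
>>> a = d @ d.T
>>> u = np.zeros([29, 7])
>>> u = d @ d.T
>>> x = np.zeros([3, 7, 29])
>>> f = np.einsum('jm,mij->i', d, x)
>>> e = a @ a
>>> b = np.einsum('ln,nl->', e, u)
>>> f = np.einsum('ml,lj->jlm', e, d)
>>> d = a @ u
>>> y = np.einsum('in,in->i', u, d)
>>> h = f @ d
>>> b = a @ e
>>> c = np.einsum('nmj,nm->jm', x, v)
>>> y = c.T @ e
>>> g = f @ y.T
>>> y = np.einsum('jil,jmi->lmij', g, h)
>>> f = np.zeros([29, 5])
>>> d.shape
(29, 29)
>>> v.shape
(3, 7)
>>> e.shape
(29, 29)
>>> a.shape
(29, 29)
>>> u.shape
(29, 29)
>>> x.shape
(3, 7, 29)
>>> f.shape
(29, 5)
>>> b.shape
(29, 29)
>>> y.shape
(7, 29, 29, 3)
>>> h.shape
(3, 29, 29)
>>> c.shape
(29, 7)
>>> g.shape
(3, 29, 7)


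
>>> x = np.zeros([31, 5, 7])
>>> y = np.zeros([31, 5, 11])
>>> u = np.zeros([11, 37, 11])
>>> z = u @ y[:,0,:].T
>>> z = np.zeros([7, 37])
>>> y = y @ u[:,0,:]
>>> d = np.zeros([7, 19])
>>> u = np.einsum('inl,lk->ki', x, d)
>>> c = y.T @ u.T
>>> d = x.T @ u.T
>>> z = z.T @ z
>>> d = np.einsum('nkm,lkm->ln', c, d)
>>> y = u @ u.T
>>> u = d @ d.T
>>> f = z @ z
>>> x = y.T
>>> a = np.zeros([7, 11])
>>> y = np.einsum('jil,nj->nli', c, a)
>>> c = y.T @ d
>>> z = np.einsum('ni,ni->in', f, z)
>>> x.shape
(19, 19)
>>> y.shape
(7, 19, 5)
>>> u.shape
(7, 7)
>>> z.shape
(37, 37)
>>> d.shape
(7, 11)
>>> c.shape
(5, 19, 11)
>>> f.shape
(37, 37)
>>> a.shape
(7, 11)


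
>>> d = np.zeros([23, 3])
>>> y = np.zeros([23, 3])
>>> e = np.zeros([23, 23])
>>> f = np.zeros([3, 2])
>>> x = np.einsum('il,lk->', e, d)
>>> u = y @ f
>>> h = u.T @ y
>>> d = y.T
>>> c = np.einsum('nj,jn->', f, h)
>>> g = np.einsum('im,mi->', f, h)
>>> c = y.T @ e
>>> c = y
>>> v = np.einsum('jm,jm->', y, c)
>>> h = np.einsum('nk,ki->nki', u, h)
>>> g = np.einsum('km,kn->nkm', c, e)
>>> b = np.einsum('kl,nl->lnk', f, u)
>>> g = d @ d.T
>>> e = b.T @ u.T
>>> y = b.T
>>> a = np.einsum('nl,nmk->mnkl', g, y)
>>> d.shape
(3, 23)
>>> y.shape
(3, 23, 2)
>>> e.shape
(3, 23, 23)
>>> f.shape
(3, 2)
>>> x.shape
()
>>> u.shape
(23, 2)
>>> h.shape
(23, 2, 3)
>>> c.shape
(23, 3)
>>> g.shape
(3, 3)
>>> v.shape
()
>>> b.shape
(2, 23, 3)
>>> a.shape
(23, 3, 2, 3)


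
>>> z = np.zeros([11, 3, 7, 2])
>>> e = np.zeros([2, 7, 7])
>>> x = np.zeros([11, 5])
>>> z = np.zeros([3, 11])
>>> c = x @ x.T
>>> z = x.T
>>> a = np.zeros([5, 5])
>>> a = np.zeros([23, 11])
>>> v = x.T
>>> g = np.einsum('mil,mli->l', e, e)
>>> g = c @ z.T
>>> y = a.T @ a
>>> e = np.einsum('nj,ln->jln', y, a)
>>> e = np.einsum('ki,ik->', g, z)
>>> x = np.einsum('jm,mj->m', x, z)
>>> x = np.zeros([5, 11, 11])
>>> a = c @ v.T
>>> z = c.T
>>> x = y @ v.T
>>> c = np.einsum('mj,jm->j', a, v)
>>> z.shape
(11, 11)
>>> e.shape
()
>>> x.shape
(11, 5)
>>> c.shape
(5,)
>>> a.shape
(11, 5)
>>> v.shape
(5, 11)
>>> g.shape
(11, 5)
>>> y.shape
(11, 11)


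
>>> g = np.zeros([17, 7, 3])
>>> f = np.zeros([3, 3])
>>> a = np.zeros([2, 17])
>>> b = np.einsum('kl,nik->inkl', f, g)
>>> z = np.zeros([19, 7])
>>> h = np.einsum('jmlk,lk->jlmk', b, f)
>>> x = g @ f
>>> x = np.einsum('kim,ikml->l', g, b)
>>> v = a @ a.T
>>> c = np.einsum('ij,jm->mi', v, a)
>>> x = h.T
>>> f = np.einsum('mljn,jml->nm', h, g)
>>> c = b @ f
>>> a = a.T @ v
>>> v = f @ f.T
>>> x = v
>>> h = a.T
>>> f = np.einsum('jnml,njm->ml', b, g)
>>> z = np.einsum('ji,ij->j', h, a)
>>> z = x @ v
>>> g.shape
(17, 7, 3)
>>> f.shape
(3, 3)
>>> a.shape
(17, 2)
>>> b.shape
(7, 17, 3, 3)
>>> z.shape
(3, 3)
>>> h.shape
(2, 17)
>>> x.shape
(3, 3)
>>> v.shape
(3, 3)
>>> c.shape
(7, 17, 3, 7)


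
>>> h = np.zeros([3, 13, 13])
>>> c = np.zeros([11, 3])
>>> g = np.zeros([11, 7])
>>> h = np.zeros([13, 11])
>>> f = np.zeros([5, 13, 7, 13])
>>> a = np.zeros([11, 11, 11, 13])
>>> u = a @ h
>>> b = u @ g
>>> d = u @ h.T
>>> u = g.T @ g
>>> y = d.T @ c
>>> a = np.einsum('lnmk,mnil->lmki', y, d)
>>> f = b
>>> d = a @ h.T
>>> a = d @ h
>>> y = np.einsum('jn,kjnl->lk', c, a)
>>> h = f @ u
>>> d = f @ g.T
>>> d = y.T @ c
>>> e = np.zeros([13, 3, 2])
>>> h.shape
(11, 11, 11, 7)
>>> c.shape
(11, 3)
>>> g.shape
(11, 7)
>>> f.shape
(11, 11, 11, 7)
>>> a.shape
(13, 11, 3, 11)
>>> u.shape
(7, 7)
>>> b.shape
(11, 11, 11, 7)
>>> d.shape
(13, 3)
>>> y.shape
(11, 13)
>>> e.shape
(13, 3, 2)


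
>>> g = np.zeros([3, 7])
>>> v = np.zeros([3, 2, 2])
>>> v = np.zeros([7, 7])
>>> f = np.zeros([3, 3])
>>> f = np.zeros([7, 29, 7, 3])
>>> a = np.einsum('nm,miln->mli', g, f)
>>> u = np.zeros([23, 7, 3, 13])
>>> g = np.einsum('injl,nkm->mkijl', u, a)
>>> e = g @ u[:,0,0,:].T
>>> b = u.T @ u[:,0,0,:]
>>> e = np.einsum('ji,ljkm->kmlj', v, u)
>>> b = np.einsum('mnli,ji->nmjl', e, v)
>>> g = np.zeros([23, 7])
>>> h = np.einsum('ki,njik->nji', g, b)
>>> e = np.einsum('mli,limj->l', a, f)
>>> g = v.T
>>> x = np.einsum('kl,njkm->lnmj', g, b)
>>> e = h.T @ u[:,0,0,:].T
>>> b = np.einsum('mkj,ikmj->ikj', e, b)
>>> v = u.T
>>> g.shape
(7, 7)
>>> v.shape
(13, 3, 7, 23)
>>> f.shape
(7, 29, 7, 3)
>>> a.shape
(7, 7, 29)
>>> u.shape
(23, 7, 3, 13)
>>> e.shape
(7, 3, 23)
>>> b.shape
(13, 3, 23)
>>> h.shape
(13, 3, 7)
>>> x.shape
(7, 13, 23, 3)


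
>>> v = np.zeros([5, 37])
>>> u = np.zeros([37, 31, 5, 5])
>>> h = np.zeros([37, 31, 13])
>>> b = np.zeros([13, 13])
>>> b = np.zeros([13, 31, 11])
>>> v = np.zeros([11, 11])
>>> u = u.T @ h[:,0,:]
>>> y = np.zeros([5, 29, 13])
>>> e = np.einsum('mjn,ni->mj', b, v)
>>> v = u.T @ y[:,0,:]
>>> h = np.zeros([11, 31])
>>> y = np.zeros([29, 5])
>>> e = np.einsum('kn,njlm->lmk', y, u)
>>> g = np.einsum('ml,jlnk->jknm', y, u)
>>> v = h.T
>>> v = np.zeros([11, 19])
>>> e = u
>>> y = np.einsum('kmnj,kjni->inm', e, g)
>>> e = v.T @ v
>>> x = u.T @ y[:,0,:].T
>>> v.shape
(11, 19)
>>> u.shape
(5, 5, 31, 13)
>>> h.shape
(11, 31)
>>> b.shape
(13, 31, 11)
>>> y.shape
(29, 31, 5)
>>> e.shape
(19, 19)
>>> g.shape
(5, 13, 31, 29)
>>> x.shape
(13, 31, 5, 29)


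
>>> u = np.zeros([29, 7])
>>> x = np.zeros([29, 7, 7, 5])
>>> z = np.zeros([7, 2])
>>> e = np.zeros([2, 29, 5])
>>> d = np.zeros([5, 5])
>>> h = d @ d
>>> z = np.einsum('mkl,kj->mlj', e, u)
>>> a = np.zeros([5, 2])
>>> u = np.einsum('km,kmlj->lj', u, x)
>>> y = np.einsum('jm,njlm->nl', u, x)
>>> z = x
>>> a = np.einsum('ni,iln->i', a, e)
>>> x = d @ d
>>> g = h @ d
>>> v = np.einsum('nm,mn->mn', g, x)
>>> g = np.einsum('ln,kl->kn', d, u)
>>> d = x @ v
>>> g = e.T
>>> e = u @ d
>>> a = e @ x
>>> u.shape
(7, 5)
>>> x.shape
(5, 5)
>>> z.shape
(29, 7, 7, 5)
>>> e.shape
(7, 5)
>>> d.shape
(5, 5)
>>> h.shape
(5, 5)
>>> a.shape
(7, 5)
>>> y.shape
(29, 7)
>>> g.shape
(5, 29, 2)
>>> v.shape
(5, 5)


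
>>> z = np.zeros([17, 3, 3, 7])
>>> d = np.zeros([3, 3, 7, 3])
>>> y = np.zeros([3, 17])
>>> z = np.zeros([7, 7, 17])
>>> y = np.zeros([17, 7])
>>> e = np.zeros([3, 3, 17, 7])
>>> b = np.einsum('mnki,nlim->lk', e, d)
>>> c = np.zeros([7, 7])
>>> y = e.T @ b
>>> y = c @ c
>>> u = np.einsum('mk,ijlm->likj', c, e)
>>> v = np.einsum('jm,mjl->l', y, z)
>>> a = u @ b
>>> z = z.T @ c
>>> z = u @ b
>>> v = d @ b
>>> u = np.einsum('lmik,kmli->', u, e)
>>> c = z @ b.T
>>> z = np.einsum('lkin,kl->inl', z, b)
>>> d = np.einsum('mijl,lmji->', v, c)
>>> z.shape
(7, 17, 17)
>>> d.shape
()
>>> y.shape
(7, 7)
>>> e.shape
(3, 3, 17, 7)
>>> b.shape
(3, 17)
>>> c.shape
(17, 3, 7, 3)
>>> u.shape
()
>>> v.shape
(3, 3, 7, 17)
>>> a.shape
(17, 3, 7, 17)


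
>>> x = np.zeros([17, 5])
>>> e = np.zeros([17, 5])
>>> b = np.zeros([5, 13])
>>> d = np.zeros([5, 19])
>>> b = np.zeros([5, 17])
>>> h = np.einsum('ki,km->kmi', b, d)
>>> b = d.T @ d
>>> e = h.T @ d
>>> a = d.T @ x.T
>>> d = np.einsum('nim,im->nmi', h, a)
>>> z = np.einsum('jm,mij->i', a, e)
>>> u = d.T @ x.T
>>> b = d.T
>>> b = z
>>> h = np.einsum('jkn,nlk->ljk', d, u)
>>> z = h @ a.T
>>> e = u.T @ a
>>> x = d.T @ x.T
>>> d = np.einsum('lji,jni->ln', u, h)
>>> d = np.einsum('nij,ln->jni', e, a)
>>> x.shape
(19, 17, 17)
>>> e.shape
(17, 17, 17)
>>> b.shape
(19,)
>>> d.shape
(17, 17, 17)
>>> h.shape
(17, 5, 17)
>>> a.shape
(19, 17)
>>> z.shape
(17, 5, 19)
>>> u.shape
(19, 17, 17)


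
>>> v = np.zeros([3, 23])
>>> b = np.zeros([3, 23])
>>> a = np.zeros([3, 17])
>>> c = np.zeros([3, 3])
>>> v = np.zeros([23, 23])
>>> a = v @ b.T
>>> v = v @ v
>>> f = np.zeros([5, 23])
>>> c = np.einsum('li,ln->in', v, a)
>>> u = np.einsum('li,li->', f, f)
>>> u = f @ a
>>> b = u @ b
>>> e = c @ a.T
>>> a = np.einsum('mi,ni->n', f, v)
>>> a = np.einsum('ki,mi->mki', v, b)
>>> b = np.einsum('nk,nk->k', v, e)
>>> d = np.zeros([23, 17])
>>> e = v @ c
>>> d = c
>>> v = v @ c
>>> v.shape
(23, 3)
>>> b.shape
(23,)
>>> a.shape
(5, 23, 23)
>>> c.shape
(23, 3)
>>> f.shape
(5, 23)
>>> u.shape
(5, 3)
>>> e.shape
(23, 3)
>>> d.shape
(23, 3)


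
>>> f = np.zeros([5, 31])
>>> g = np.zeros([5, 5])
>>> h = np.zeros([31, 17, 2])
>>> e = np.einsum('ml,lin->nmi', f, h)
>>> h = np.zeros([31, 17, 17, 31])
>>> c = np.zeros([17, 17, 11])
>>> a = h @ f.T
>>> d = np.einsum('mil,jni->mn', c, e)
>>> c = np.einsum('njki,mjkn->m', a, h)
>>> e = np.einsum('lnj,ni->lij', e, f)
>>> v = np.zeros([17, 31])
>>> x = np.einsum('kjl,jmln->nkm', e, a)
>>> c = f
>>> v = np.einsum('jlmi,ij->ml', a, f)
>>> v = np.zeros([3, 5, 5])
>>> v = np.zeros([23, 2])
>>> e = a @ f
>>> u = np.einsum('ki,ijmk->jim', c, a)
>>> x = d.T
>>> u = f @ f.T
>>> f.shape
(5, 31)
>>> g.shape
(5, 5)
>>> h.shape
(31, 17, 17, 31)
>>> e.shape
(31, 17, 17, 31)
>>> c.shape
(5, 31)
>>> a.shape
(31, 17, 17, 5)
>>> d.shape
(17, 5)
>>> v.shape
(23, 2)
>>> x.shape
(5, 17)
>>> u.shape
(5, 5)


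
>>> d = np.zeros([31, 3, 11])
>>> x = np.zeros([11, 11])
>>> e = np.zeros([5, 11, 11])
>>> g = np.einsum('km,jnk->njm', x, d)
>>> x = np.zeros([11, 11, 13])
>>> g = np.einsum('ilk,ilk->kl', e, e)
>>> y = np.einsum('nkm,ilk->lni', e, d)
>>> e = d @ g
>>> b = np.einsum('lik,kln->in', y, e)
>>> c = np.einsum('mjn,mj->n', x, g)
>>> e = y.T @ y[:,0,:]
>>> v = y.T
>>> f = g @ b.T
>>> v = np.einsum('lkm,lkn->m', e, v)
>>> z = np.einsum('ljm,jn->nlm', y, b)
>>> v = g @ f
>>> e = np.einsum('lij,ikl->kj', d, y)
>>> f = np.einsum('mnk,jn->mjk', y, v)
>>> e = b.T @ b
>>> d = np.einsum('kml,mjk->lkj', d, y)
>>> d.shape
(11, 31, 5)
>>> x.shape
(11, 11, 13)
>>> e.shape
(11, 11)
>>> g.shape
(11, 11)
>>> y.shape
(3, 5, 31)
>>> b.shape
(5, 11)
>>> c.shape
(13,)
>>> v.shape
(11, 5)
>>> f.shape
(3, 11, 31)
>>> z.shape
(11, 3, 31)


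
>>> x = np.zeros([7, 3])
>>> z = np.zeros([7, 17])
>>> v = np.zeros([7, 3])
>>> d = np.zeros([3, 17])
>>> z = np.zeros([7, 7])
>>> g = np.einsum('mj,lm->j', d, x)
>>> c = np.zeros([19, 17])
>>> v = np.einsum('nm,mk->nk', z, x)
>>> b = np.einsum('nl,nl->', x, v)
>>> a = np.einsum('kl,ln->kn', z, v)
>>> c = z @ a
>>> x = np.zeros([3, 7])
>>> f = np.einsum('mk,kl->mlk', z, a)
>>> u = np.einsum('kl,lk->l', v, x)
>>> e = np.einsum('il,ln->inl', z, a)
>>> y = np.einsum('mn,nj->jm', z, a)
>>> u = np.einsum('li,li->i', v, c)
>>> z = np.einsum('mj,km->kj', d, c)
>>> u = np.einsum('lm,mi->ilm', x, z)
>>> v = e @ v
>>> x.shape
(3, 7)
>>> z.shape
(7, 17)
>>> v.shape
(7, 3, 3)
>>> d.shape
(3, 17)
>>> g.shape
(17,)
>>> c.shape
(7, 3)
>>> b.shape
()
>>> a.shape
(7, 3)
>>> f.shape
(7, 3, 7)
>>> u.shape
(17, 3, 7)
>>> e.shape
(7, 3, 7)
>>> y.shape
(3, 7)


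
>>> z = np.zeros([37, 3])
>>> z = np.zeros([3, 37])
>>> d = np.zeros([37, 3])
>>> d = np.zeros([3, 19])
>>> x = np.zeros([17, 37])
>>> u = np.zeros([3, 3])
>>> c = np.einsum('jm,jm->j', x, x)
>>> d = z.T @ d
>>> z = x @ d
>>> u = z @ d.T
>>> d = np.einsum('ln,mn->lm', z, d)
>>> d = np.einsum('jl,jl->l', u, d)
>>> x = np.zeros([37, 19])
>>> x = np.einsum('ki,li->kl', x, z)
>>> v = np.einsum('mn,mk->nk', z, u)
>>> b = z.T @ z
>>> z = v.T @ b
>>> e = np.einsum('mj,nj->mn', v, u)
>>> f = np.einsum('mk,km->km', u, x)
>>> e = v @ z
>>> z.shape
(37, 19)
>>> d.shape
(37,)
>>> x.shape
(37, 17)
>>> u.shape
(17, 37)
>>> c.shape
(17,)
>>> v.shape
(19, 37)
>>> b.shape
(19, 19)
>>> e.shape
(19, 19)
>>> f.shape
(37, 17)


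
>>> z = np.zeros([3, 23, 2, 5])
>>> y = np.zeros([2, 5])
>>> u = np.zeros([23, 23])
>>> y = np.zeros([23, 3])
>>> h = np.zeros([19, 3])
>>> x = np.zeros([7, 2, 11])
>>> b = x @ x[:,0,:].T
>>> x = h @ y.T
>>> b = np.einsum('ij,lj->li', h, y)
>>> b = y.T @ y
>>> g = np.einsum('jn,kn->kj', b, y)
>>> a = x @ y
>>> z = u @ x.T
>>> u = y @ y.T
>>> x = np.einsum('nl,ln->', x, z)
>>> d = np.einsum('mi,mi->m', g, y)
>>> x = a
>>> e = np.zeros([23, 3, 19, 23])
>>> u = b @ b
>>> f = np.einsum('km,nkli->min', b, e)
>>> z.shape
(23, 19)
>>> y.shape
(23, 3)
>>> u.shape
(3, 3)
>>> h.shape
(19, 3)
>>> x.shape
(19, 3)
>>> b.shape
(3, 3)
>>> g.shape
(23, 3)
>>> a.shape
(19, 3)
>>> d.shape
(23,)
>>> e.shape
(23, 3, 19, 23)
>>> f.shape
(3, 23, 23)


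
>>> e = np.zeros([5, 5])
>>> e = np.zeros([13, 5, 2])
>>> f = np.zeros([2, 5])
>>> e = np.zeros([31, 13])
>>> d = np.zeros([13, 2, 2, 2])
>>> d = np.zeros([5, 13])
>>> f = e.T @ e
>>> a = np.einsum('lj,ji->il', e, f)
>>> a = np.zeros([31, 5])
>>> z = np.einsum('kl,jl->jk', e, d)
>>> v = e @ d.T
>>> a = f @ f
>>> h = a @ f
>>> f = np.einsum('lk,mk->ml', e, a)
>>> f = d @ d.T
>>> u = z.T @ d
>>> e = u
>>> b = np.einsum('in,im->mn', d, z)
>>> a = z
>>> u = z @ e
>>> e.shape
(31, 13)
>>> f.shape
(5, 5)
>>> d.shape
(5, 13)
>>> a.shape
(5, 31)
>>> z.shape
(5, 31)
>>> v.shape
(31, 5)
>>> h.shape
(13, 13)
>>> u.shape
(5, 13)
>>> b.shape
(31, 13)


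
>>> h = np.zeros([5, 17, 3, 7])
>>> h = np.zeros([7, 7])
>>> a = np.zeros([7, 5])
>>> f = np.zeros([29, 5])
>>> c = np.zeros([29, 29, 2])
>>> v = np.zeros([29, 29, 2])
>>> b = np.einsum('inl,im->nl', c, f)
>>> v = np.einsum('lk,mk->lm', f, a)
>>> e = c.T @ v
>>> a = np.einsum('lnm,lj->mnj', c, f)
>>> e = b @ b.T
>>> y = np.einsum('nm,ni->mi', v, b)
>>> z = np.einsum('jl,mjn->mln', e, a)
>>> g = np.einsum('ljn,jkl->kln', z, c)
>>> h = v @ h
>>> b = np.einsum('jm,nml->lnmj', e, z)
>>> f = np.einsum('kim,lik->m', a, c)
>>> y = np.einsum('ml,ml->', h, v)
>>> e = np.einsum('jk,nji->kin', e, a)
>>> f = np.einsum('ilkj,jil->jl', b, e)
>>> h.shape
(29, 7)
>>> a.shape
(2, 29, 5)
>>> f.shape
(29, 2)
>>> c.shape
(29, 29, 2)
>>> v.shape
(29, 7)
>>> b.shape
(5, 2, 29, 29)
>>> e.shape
(29, 5, 2)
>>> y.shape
()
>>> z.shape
(2, 29, 5)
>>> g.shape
(29, 2, 5)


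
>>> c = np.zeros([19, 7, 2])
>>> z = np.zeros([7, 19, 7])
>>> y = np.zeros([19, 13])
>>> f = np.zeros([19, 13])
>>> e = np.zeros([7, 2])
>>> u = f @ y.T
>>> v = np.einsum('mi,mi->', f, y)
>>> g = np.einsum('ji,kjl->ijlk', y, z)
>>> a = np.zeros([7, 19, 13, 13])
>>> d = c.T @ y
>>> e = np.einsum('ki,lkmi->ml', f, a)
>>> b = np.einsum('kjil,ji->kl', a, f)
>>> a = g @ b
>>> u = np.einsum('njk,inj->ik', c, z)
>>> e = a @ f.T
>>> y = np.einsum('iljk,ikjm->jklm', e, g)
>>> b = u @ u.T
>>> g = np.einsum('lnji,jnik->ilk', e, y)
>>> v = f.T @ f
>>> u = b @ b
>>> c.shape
(19, 7, 2)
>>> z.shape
(7, 19, 7)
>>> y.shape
(7, 19, 19, 7)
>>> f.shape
(19, 13)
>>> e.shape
(13, 19, 7, 19)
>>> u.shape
(7, 7)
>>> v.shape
(13, 13)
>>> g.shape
(19, 13, 7)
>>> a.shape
(13, 19, 7, 13)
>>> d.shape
(2, 7, 13)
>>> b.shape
(7, 7)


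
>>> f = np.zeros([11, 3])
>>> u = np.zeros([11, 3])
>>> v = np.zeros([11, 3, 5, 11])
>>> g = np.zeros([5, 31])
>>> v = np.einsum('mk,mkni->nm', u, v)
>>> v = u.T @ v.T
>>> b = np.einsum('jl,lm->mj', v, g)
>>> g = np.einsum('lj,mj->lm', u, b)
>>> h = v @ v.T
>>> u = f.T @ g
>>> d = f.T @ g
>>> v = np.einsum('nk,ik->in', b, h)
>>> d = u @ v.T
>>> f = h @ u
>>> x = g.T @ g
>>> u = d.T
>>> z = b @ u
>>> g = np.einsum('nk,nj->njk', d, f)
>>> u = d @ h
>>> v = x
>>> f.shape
(3, 31)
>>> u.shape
(3, 3)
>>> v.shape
(31, 31)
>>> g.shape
(3, 31, 3)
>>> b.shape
(31, 3)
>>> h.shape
(3, 3)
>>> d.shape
(3, 3)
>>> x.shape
(31, 31)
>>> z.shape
(31, 3)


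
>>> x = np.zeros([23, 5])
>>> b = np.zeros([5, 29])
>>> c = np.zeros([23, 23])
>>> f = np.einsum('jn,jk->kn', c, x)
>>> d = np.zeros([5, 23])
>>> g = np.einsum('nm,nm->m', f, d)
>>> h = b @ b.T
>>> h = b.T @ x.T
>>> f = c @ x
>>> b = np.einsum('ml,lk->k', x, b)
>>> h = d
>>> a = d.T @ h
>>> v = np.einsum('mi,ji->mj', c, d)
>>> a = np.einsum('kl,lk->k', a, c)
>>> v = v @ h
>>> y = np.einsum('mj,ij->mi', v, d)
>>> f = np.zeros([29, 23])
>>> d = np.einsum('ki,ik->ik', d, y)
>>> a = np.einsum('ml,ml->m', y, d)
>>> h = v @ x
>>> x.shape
(23, 5)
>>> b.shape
(29,)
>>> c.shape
(23, 23)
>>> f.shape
(29, 23)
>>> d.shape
(23, 5)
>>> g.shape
(23,)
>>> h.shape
(23, 5)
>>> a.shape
(23,)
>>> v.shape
(23, 23)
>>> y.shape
(23, 5)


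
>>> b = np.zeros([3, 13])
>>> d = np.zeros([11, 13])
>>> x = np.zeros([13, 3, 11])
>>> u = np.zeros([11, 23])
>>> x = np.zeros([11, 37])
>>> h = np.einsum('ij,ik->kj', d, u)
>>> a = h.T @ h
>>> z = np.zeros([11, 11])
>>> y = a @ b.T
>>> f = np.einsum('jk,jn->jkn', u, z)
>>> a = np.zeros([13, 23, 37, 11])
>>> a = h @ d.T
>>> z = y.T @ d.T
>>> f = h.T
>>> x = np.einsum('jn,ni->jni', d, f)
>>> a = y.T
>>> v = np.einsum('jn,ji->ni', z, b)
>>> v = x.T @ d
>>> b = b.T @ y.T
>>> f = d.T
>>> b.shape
(13, 13)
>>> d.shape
(11, 13)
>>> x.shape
(11, 13, 23)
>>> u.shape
(11, 23)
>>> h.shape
(23, 13)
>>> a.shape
(3, 13)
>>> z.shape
(3, 11)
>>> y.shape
(13, 3)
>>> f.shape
(13, 11)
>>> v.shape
(23, 13, 13)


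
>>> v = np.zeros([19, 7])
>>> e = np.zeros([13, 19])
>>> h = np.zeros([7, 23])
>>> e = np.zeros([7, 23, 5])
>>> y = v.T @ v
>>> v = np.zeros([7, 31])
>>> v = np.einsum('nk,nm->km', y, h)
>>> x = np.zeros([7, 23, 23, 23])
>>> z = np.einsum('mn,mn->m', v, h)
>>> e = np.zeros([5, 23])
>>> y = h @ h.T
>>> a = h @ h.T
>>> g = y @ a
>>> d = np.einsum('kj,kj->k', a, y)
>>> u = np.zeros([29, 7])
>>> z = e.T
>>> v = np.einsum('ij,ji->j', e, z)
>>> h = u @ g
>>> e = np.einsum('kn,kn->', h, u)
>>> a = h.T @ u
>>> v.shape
(23,)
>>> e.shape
()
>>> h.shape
(29, 7)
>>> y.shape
(7, 7)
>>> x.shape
(7, 23, 23, 23)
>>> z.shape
(23, 5)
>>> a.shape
(7, 7)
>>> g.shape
(7, 7)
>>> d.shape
(7,)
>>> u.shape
(29, 7)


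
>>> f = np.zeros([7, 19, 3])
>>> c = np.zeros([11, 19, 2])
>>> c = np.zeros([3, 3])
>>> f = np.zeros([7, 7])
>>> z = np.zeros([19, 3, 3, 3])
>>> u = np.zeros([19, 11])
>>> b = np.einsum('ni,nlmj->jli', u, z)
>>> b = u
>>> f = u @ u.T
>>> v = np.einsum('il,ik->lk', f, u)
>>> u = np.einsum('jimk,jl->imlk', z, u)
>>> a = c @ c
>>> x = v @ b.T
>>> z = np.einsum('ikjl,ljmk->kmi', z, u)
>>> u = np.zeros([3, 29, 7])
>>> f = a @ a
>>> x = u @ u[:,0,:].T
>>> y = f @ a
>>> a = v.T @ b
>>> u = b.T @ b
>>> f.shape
(3, 3)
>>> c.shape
(3, 3)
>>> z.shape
(3, 11, 19)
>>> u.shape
(11, 11)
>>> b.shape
(19, 11)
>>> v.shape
(19, 11)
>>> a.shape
(11, 11)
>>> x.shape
(3, 29, 3)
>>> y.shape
(3, 3)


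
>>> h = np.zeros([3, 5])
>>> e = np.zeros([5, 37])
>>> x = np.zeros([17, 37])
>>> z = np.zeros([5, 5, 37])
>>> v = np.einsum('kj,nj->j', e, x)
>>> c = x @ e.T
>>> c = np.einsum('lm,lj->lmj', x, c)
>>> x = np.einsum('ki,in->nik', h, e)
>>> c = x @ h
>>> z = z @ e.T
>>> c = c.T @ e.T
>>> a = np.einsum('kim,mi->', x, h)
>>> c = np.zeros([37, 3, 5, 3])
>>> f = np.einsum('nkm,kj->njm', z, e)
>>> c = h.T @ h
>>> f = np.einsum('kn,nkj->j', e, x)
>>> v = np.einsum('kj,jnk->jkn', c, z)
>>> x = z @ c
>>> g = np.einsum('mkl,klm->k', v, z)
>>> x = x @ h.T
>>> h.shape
(3, 5)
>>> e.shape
(5, 37)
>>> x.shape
(5, 5, 3)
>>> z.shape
(5, 5, 5)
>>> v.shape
(5, 5, 5)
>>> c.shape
(5, 5)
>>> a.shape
()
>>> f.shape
(3,)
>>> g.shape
(5,)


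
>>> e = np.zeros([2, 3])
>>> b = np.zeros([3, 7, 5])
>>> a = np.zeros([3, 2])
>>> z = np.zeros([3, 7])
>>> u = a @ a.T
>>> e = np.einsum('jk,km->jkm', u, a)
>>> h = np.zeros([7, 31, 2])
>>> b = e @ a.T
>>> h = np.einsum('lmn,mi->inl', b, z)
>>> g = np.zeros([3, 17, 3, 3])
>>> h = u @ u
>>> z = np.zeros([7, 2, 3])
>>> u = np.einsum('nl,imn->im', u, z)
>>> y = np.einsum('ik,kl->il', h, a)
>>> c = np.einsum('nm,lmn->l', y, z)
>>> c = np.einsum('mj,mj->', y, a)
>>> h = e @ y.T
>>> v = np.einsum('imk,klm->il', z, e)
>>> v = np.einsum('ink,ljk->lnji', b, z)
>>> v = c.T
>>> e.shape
(3, 3, 2)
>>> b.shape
(3, 3, 3)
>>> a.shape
(3, 2)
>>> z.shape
(7, 2, 3)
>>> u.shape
(7, 2)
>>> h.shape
(3, 3, 3)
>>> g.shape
(3, 17, 3, 3)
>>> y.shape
(3, 2)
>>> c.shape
()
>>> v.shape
()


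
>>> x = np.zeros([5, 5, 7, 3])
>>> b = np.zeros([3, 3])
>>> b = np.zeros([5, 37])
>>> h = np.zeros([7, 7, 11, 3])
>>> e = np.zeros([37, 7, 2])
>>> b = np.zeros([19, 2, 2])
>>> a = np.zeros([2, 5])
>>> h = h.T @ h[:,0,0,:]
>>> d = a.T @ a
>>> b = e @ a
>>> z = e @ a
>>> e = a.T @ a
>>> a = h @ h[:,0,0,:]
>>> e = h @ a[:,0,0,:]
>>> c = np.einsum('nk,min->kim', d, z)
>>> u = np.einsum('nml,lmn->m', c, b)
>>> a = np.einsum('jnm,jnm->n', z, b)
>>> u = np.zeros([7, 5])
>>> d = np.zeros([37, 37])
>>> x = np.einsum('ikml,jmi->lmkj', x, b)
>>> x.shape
(3, 7, 5, 37)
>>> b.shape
(37, 7, 5)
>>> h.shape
(3, 11, 7, 3)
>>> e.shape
(3, 11, 7, 3)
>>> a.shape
(7,)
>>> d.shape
(37, 37)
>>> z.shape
(37, 7, 5)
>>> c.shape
(5, 7, 37)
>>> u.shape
(7, 5)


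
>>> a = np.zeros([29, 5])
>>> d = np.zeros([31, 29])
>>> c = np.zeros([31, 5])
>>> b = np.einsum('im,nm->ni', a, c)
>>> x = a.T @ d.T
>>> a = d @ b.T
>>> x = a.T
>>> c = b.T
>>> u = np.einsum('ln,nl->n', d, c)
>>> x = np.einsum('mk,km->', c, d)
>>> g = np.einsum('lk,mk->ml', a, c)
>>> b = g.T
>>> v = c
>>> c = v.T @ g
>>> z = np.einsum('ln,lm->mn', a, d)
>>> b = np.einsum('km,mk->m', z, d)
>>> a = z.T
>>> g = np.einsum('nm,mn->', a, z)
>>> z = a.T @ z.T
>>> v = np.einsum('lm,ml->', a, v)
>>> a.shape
(31, 29)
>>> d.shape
(31, 29)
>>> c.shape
(31, 31)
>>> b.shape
(31,)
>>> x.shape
()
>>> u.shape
(29,)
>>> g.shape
()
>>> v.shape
()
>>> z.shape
(29, 29)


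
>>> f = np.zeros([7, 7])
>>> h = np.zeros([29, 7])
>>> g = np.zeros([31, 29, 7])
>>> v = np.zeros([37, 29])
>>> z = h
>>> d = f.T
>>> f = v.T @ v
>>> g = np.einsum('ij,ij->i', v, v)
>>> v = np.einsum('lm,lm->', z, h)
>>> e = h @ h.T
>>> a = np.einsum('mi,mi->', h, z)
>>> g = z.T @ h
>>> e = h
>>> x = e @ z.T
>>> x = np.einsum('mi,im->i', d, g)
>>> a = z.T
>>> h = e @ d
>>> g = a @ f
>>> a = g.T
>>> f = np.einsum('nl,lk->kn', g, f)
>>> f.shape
(29, 7)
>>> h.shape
(29, 7)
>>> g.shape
(7, 29)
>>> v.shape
()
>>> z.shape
(29, 7)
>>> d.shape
(7, 7)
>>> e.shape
(29, 7)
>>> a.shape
(29, 7)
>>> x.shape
(7,)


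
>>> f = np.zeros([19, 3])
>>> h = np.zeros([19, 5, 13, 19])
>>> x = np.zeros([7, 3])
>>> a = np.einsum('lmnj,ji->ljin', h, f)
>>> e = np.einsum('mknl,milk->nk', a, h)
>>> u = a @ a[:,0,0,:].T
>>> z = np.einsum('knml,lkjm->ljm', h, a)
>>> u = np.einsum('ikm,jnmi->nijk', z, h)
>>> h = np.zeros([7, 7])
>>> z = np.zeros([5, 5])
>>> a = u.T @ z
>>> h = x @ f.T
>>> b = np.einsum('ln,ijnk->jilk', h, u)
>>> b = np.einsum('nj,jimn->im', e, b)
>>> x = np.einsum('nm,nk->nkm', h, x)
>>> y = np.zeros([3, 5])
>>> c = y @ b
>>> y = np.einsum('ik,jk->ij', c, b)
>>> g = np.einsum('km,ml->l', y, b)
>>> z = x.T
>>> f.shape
(19, 3)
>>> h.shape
(7, 19)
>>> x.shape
(7, 3, 19)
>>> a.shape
(3, 19, 19, 5)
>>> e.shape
(3, 19)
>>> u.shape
(5, 19, 19, 3)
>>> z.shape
(19, 3, 7)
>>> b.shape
(5, 7)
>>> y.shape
(3, 5)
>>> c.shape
(3, 7)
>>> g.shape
(7,)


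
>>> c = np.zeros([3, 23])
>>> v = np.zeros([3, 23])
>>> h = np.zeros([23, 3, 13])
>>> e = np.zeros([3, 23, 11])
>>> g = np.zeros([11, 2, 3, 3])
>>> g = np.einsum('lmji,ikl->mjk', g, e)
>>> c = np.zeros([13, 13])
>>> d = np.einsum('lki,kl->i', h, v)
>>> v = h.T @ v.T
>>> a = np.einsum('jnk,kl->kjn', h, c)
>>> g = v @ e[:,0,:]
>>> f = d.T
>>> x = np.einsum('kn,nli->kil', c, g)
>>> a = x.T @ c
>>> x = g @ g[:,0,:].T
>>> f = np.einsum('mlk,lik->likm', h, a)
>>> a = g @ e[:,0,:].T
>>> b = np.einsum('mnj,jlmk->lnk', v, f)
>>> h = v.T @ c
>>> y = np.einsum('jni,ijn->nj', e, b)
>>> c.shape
(13, 13)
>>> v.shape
(13, 3, 3)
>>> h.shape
(3, 3, 13)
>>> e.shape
(3, 23, 11)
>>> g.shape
(13, 3, 11)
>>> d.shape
(13,)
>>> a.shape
(13, 3, 3)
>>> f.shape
(3, 11, 13, 23)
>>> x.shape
(13, 3, 13)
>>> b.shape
(11, 3, 23)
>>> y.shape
(23, 3)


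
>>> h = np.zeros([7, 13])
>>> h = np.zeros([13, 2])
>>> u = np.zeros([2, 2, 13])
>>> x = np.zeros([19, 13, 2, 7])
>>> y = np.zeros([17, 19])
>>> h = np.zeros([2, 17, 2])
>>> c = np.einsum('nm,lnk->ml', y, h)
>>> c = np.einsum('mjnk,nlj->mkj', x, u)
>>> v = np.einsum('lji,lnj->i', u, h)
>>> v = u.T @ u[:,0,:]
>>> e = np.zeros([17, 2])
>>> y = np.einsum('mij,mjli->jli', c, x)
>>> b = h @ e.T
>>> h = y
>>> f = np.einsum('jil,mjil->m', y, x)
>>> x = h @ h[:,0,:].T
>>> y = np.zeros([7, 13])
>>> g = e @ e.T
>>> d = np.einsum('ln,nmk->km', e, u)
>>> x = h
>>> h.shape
(13, 2, 7)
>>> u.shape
(2, 2, 13)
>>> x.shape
(13, 2, 7)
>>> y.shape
(7, 13)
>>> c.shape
(19, 7, 13)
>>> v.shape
(13, 2, 13)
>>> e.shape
(17, 2)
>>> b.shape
(2, 17, 17)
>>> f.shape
(19,)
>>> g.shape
(17, 17)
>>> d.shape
(13, 2)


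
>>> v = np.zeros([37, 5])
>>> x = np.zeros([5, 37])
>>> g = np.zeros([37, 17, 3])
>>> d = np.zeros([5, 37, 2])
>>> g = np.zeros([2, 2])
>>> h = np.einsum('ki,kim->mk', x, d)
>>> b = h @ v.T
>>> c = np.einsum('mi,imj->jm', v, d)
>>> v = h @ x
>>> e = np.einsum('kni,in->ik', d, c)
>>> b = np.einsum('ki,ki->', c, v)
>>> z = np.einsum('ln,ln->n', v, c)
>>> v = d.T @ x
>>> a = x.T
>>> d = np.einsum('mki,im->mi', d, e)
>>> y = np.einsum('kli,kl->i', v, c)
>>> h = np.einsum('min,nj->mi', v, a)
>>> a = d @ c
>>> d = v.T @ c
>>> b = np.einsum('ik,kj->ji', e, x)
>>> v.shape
(2, 37, 37)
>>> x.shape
(5, 37)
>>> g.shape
(2, 2)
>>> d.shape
(37, 37, 37)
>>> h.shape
(2, 37)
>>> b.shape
(37, 2)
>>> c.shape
(2, 37)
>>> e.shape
(2, 5)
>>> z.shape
(37,)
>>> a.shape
(5, 37)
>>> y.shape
(37,)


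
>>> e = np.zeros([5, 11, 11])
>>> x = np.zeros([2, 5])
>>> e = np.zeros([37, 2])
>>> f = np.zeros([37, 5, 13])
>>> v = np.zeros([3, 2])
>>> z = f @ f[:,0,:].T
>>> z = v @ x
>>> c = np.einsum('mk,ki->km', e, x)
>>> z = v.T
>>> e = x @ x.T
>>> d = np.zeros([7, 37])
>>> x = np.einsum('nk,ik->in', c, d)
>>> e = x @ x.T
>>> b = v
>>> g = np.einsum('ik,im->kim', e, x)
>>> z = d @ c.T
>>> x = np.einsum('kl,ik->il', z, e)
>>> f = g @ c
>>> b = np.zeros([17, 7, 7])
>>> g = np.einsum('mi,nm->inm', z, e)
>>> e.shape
(7, 7)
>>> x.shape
(7, 2)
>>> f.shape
(7, 7, 37)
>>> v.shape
(3, 2)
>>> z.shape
(7, 2)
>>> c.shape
(2, 37)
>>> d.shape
(7, 37)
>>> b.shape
(17, 7, 7)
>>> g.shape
(2, 7, 7)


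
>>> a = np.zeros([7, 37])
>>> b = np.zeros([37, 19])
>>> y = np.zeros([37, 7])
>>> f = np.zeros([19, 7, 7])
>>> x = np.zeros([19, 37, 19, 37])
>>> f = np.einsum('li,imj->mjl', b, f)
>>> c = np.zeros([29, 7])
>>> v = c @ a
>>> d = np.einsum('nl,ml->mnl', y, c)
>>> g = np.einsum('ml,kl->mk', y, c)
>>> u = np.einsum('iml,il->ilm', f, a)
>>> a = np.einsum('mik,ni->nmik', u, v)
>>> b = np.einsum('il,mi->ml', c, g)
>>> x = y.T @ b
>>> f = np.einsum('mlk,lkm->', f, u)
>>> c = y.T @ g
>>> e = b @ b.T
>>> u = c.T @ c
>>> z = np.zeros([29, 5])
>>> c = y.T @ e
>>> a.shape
(29, 7, 37, 7)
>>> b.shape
(37, 7)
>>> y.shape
(37, 7)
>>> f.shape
()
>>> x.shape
(7, 7)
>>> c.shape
(7, 37)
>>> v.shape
(29, 37)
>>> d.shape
(29, 37, 7)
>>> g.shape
(37, 29)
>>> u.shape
(29, 29)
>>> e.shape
(37, 37)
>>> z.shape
(29, 5)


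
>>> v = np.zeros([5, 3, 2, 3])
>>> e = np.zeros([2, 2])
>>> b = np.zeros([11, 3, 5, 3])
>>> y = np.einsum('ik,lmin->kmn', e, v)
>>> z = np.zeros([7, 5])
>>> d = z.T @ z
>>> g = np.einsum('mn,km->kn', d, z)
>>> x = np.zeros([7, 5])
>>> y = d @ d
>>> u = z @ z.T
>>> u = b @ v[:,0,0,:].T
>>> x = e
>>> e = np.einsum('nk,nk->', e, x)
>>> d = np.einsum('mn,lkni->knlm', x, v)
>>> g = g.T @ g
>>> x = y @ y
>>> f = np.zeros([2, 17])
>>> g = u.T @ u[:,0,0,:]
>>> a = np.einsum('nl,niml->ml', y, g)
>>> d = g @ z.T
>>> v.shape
(5, 3, 2, 3)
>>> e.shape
()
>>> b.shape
(11, 3, 5, 3)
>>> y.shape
(5, 5)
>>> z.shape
(7, 5)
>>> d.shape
(5, 5, 3, 7)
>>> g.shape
(5, 5, 3, 5)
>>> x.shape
(5, 5)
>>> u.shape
(11, 3, 5, 5)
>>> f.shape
(2, 17)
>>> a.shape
(3, 5)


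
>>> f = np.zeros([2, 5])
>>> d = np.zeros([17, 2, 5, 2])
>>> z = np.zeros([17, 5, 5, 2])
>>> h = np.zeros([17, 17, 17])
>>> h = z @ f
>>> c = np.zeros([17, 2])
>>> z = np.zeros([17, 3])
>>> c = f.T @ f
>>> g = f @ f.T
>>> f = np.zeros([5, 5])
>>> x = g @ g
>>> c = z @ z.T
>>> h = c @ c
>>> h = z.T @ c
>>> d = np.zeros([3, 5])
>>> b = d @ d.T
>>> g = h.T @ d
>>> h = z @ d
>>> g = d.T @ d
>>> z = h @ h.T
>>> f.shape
(5, 5)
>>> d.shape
(3, 5)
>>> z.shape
(17, 17)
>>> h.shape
(17, 5)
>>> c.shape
(17, 17)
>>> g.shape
(5, 5)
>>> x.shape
(2, 2)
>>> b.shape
(3, 3)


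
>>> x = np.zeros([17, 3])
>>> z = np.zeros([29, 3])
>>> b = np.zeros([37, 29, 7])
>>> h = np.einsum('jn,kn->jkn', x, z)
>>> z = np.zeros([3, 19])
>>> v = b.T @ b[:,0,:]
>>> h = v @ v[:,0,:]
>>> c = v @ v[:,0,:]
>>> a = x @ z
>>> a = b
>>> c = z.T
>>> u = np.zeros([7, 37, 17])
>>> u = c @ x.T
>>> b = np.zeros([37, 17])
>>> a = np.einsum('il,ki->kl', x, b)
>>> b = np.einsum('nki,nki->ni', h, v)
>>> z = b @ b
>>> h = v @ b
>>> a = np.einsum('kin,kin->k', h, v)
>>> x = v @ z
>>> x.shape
(7, 29, 7)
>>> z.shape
(7, 7)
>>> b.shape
(7, 7)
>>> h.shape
(7, 29, 7)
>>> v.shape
(7, 29, 7)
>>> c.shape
(19, 3)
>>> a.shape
(7,)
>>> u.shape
(19, 17)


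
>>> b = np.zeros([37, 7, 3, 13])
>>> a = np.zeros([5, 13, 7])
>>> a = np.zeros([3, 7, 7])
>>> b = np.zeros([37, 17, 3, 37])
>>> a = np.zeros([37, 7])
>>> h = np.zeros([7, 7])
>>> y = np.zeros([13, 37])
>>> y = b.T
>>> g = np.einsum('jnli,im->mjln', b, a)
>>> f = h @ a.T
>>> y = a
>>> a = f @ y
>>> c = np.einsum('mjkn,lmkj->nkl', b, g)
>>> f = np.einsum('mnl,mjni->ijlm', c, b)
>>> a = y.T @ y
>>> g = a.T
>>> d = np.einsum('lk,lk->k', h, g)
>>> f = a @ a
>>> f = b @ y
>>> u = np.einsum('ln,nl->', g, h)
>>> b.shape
(37, 17, 3, 37)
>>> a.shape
(7, 7)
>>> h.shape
(7, 7)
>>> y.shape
(37, 7)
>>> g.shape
(7, 7)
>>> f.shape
(37, 17, 3, 7)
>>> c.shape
(37, 3, 7)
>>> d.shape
(7,)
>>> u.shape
()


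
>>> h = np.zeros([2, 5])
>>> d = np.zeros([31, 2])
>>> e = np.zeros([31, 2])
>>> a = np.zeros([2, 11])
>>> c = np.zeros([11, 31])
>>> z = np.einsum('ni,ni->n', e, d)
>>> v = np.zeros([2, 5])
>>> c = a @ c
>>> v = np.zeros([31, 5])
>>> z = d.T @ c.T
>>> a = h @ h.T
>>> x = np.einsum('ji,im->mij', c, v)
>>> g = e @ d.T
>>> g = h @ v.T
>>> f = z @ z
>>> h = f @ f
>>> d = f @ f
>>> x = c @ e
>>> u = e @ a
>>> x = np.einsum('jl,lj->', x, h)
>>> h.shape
(2, 2)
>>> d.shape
(2, 2)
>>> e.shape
(31, 2)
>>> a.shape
(2, 2)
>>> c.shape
(2, 31)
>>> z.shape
(2, 2)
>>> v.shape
(31, 5)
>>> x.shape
()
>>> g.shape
(2, 31)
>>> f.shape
(2, 2)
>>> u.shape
(31, 2)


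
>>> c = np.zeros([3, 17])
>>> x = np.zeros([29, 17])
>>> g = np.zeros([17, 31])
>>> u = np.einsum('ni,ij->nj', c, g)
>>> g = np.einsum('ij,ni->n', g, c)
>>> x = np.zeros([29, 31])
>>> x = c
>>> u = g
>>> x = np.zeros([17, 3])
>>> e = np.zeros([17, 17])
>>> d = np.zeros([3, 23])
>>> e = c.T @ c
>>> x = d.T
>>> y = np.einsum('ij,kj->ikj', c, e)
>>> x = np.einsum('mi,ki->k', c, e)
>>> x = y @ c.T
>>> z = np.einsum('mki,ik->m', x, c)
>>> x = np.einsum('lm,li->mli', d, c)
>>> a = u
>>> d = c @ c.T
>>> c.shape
(3, 17)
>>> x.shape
(23, 3, 17)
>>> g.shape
(3,)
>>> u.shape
(3,)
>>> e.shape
(17, 17)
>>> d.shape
(3, 3)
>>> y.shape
(3, 17, 17)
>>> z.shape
(3,)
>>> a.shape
(3,)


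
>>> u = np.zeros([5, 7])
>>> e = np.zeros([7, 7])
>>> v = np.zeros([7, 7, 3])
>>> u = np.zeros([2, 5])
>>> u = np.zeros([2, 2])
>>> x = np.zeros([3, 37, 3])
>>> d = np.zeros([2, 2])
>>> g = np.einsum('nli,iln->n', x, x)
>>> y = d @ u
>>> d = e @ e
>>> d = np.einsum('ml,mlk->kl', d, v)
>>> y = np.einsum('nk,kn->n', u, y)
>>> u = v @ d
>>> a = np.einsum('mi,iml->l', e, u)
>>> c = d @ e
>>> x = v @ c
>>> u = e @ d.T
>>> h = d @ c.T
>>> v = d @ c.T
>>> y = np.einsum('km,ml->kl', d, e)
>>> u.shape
(7, 3)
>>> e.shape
(7, 7)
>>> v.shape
(3, 3)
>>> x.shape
(7, 7, 7)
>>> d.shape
(3, 7)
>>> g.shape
(3,)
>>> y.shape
(3, 7)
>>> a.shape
(7,)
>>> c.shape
(3, 7)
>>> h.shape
(3, 3)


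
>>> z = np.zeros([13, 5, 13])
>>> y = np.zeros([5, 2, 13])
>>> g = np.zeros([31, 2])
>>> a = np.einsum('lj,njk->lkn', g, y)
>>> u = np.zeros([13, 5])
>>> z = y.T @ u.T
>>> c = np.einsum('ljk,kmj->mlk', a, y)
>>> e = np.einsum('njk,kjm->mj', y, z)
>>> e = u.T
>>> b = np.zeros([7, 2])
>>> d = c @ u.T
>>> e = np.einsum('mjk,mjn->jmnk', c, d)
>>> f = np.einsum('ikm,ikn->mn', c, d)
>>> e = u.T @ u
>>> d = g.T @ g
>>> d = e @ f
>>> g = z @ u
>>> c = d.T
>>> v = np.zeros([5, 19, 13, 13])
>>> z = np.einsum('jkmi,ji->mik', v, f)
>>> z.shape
(13, 13, 19)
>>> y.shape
(5, 2, 13)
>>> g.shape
(13, 2, 5)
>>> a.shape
(31, 13, 5)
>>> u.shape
(13, 5)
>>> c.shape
(13, 5)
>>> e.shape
(5, 5)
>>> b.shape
(7, 2)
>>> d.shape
(5, 13)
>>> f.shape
(5, 13)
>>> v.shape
(5, 19, 13, 13)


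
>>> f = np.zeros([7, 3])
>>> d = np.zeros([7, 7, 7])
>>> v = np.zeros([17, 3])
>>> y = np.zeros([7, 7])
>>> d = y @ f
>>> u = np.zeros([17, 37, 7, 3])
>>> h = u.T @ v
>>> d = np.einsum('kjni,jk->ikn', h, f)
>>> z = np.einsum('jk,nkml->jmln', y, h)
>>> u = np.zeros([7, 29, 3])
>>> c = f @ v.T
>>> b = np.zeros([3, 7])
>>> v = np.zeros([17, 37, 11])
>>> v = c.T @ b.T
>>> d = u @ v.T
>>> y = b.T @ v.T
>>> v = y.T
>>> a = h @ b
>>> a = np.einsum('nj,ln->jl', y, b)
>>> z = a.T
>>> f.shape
(7, 3)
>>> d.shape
(7, 29, 17)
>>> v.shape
(17, 7)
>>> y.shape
(7, 17)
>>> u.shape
(7, 29, 3)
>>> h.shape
(3, 7, 37, 3)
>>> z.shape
(3, 17)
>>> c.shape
(7, 17)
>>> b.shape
(3, 7)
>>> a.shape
(17, 3)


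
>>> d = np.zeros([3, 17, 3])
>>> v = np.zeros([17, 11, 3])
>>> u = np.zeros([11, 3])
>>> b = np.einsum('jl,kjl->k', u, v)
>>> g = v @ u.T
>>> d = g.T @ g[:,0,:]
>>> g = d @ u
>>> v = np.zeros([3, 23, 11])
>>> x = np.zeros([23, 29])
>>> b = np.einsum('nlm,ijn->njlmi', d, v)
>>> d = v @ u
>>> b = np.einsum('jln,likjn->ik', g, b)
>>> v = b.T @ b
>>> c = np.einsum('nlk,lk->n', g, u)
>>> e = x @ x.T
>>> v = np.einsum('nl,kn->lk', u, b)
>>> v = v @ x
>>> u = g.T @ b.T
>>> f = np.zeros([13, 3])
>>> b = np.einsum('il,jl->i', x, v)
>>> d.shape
(3, 23, 3)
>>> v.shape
(3, 29)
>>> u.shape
(3, 11, 23)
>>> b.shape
(23,)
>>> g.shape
(11, 11, 3)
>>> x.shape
(23, 29)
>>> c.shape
(11,)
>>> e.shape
(23, 23)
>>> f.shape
(13, 3)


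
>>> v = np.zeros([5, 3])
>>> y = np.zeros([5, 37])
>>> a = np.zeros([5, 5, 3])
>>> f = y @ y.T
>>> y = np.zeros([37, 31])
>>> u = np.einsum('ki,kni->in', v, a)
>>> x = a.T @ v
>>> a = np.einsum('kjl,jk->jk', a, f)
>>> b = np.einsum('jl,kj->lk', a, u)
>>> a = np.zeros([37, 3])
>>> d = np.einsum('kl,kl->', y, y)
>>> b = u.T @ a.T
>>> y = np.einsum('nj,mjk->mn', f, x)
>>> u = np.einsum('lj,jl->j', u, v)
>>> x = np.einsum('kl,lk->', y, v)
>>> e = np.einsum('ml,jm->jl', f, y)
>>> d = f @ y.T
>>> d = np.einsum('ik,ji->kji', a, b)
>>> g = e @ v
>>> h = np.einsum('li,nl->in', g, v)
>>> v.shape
(5, 3)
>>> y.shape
(3, 5)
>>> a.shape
(37, 3)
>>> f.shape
(5, 5)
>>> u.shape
(5,)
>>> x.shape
()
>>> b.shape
(5, 37)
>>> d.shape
(3, 5, 37)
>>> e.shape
(3, 5)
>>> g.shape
(3, 3)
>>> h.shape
(3, 5)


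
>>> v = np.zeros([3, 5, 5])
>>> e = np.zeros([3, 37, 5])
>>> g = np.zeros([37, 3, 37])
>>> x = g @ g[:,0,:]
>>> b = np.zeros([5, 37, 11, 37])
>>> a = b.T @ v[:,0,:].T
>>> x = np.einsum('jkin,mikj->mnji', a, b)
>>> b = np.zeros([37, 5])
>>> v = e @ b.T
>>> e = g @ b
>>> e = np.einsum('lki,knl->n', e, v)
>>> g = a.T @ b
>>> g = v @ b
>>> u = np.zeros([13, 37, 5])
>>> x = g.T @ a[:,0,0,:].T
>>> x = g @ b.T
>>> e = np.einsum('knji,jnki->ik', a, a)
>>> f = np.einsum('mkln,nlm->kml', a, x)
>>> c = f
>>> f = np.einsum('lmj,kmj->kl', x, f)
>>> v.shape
(3, 37, 37)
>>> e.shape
(3, 37)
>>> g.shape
(3, 37, 5)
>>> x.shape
(3, 37, 37)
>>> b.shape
(37, 5)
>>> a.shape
(37, 11, 37, 3)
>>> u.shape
(13, 37, 5)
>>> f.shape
(11, 3)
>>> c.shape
(11, 37, 37)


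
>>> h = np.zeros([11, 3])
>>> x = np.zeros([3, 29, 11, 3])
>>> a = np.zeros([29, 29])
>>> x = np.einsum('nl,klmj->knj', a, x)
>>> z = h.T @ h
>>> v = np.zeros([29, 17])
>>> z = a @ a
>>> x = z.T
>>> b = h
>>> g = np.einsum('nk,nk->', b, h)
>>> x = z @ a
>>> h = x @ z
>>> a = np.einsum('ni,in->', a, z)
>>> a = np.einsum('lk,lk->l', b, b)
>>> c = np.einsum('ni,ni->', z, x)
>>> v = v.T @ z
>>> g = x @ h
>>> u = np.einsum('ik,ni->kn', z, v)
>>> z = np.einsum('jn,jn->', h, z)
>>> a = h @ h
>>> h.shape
(29, 29)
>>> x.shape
(29, 29)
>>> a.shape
(29, 29)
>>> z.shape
()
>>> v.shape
(17, 29)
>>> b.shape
(11, 3)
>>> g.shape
(29, 29)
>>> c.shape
()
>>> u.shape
(29, 17)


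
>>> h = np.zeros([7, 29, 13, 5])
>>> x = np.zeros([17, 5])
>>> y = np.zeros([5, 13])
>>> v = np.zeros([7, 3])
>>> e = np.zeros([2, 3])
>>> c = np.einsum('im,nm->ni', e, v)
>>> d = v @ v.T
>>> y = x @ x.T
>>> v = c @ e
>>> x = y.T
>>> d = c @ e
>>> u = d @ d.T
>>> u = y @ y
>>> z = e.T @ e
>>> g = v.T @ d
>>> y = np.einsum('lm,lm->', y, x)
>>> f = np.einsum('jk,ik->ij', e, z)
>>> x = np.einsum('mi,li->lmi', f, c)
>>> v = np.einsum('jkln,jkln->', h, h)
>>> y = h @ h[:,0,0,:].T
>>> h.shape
(7, 29, 13, 5)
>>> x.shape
(7, 3, 2)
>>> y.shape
(7, 29, 13, 7)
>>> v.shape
()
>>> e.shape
(2, 3)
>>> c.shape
(7, 2)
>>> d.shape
(7, 3)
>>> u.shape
(17, 17)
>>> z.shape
(3, 3)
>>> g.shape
(3, 3)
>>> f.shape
(3, 2)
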